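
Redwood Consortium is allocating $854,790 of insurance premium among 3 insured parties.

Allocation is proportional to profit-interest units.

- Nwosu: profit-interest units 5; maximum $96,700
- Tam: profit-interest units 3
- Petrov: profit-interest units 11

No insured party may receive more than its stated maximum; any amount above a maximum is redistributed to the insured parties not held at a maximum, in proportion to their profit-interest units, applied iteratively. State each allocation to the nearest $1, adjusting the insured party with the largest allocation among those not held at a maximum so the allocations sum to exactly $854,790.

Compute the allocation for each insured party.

Combined profit-interest units = 19.
Unconstrained shares: Nwosu 224,944.74; Tam 134,966.84; Petrov 494,878.42.
Cap binds for Nwosu ($96,700); balance $758,090 reallocated over remaining profit-interest units 14.
Shares after redistribution: Tam 162,447.86 → $162,448; Petrov 595,642.14 → $595,642.

Nwosu: $96,700; Tam: $162,448; Petrov: $595,642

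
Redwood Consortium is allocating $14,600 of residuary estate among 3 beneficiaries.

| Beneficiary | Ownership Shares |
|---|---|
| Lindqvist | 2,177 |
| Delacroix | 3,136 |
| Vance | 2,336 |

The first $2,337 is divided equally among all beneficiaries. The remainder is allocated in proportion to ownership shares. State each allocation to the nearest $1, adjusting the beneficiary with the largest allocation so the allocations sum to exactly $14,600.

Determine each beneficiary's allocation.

First tranche $2,337 split equally: $779 each.
Remainder $12,263 by ownership shares (total 7,649): Lindqvist 3,490.20 → $3,490; Delacroix 5,027.69 → $5,028; Vance 3,745.11 → $3,745.
Totals: Lindqvist $779 + $3,490 = $4,269; Delacroix $779 + $5,028 = $5,807; Vance $779 + $3,745 = $4,524.

Lindqvist: $4,269; Delacroix: $5,807; Vance: $4,524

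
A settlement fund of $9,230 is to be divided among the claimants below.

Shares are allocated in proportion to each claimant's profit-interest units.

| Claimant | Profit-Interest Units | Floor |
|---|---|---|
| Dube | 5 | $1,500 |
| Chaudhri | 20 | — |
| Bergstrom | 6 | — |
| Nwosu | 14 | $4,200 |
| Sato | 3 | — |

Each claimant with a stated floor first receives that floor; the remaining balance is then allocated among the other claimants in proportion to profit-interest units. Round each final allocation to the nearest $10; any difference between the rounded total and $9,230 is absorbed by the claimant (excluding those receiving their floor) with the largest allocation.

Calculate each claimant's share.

Minimums first: Dube $1,500; Nwosu $4,200. Residual $3,530.
Residual split over remaining profit-interest units 29: Chaudhri 2,434.48 → $2,430; Bergstrom 730.34 → $730; Sato 365.17 → $370.

Dube: $1,500 | Chaudhri: $2,430 | Bergstrom: $730 | Nwosu: $4,200 | Sato: $370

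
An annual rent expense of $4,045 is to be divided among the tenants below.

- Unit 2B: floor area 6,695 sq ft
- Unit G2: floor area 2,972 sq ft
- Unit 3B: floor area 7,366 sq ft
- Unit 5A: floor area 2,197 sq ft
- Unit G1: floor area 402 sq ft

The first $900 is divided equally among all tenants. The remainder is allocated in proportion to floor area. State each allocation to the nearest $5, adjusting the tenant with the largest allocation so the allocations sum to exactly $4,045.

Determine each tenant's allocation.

Unit 2B: $1,255 | Unit G2: $655 | Unit 3B: $1,360 | Unit 5A: $530 | Unit G1: $245

Equal tier: $900 ÷ 5 = $180 apiece.
Remainder $3,145 by floor area (total 19,632): Unit 2B 1,072.52 → $1,075; Unit G2 476.11 → $475; Unit 3B 1,180.02 → $1,180; Unit 5A 351.95 → $350; Unit G1 64.40 → $65.
Totals: Unit 2B $180 + $1,075 = $1,255; Unit G2 $180 + $475 = $655; Unit 3B $180 + $1,180 = $1,360; Unit 5A $180 + $350 = $530; Unit G1 $180 + $65 = $245.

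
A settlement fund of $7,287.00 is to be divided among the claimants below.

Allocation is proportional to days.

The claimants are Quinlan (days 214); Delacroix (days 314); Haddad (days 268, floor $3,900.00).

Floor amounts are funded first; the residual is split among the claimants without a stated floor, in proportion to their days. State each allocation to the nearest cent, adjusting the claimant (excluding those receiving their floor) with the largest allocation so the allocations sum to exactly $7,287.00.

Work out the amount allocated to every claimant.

Fund the minimums — Haddad $3,900.00. Residual $3,387.00.
Residual split over remaining days 528: Quinlan 1,372.7614 → $1,372.76; Delacroix 2,014.2386 → $2,014.24.

Quinlan: $1,372.76; Delacroix: $2,014.24; Haddad: $3,900.00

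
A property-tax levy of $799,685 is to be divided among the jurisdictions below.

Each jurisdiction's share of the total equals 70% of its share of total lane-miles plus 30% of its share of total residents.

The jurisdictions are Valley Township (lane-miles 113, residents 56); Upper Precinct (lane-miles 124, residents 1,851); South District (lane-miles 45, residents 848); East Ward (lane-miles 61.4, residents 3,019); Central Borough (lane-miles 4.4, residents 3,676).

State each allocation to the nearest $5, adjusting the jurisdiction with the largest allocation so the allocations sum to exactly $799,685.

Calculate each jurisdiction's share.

Lane-miles total 347.8; residents total 9,450.
Composite weights (70% lane-miles + 30% residents): Valley Township 0.2292; Upper Precinct 0.3083; South District 0.1175; East Ward 0.2194; Central Borough 0.1256.
Raw shares: Valley Township 183,293.67; Upper Precinct 246,567.37; South District 93,954.93; East Ward 175,465.31; Central Borough 100,403.71.
After rounding ($5): Valley Township $183,295; Upper Precinct $246,565; South District $93,955; East Ward $175,465; Central Borough $100,405. Sum = $799,685.
No rounding difference to absorb.

Valley Township: $183,295 · Upper Precinct: $246,565 · South District: $93,955 · East Ward: $175,465 · Central Borough: $100,405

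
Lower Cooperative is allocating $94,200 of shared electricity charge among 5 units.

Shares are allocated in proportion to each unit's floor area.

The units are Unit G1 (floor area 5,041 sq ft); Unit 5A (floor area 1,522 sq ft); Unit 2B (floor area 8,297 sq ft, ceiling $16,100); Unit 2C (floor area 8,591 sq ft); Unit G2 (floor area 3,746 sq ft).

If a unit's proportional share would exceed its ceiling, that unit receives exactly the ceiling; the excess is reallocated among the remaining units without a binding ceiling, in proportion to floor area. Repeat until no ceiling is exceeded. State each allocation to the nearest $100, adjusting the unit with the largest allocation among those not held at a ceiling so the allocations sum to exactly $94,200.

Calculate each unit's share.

Unit G1: $20,800; Unit 5A: $6,300; Unit 2B: $16,100; Unit 2C: $35,500; Unit G2: $15,500

Total floor area = 27,197.
Unconstrained shares: Unit G1 17,460.09; Unit 5A 5,271.63; Unit 2B 28,737.63; Unit 2C 29,755.94; Unit G2 12,974.71.
Capped: Unit 2B ($16,100); residual $78,100 reallocated over remaining floor area 18,900.
Remaining shares: Unit G1 20,830.80 → $20,800; Unit 5A 6,289.32 → $6,300; Unit 2C 35,500.38 → $35,500; Unit G2 15,479.50 → $15,500.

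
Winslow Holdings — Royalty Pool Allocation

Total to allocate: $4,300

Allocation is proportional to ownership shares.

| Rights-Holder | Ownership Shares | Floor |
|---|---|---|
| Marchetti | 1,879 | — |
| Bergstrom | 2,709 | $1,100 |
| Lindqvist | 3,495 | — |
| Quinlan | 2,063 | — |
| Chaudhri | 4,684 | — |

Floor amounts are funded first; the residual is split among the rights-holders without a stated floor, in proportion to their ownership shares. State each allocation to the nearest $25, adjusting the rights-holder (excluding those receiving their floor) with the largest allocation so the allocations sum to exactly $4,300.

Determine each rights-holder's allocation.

Minimums first: Bergstrom $1,100. Remaining pool $3,200.
Remaining pool split over remaining ownership shares 12,121: Marchetti 496.06 → $500; Lindqvist 922.70 → $925; Quinlan 544.64 → $550; Chaudhri 1,236.60 → $1,225.

Marchetti: $500 | Bergstrom: $1,100 | Lindqvist: $925 | Quinlan: $550 | Chaudhri: $1,225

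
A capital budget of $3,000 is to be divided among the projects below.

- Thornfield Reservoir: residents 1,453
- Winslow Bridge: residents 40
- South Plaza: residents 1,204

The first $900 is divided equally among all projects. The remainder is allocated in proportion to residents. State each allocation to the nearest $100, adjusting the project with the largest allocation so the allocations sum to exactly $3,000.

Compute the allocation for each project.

Equal tier: $900 ÷ 3 = $300 apiece.
Remainder $2,100 by residents (total 2,697): Thornfield Reservoir 1,131.37 → $1,100; Winslow Bridge 31.15 → $0; South Plaza 937.49 → $900.
Rounding difference +$100 on remainder applied to Thornfield Reservoir.
Totals: Thornfield Reservoir $300 + $1,200 = $1,500; Winslow Bridge $300 + $0 = $300; South Plaza $300 + $900 = $1,200.

Thornfield Reservoir: $1,500 | Winslow Bridge: $300 | South Plaza: $1,200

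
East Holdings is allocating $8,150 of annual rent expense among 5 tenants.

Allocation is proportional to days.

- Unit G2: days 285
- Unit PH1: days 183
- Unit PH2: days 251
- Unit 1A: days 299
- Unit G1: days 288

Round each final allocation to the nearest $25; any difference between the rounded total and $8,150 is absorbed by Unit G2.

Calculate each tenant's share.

Combined days = 1,306.
Raw shares: Unit G2 285/1,306 × $8,150 = 1,778.52; Unit PH1 183/1,306 × $8,150 = 1,142.00; Unit PH2 251/1,306 × $8,150 = 1,566.35; Unit 1A 299/1,306 × $8,150 = 1,865.89; Unit G1 288/1,306 × $8,150 = 1,797.24.
At nearest $25: Unit G2 $1,775; Unit PH1 $1,150; Unit PH2 $1,575; Unit 1A $1,875; Unit G1 $1,800. Sum = $8,175.
Difference $8,150 − $8,175 = −$25 applied to Unit G2: Unit G2 becomes $1,750.

Unit G2: $1,750 · Unit PH1: $1,150 · Unit PH2: $1,575 · Unit 1A: $1,875 · Unit G1: $1,800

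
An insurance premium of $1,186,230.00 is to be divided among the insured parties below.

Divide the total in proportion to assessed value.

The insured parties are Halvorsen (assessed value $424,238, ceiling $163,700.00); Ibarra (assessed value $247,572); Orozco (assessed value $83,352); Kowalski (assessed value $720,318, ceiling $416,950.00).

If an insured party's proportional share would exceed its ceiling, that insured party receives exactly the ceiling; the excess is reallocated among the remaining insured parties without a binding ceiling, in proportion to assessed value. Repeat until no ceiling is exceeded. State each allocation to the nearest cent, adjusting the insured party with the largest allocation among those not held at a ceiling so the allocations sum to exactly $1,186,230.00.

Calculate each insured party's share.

Sum of assessed value: 1,475,480.
Pro-rata shares before constraints: Halvorsen 341,071.2736; Ibarra 199,038.5051; Orozco 67,011.8490; Kowalski 579,108.3723.
Held at cap: Halvorsen ($163,700.00), Kowalski ($416,950.00); balance $605,580.00 reallocated over remaining assessed value 330,924.
Shares after redistribution: Ibarra 453,048.5905 → $453,048.59; Orozco 152,531.4095 → $152,531.41.

Halvorsen: $163,700.00 | Ibarra: $453,048.59 | Orozco: $152,531.41 | Kowalski: $416,950.00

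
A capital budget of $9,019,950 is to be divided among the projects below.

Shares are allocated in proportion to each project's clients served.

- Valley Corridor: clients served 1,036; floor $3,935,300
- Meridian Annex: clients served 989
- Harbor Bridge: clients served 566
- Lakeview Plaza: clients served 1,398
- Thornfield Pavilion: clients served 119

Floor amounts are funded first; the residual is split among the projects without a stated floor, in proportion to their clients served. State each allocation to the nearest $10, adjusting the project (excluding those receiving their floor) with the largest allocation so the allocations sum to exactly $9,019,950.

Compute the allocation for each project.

Valley Corridor: $3,935,300 | Meridian Annex: $1,636,950 | Harbor Bridge: $936,820 | Lakeview Plaza: $2,313,920 | Thornfield Pavilion: $196,960

Guaranteed amounts: Valley Corridor $3,935,300. Balance $5,084,650.
Balance split over remaining clients served 3,072: Meridian Annex 1,636,952.75 → $1,636,950; Harbor Bridge 936,820.28 → $936,820; Lakeview Plaza 2,313,912.99 → $2,313,910; Thornfield Pavilion 196,963.98 → $196,960.
Rounding difference +$10 applied to Lakeview Plaza → $2,313,920.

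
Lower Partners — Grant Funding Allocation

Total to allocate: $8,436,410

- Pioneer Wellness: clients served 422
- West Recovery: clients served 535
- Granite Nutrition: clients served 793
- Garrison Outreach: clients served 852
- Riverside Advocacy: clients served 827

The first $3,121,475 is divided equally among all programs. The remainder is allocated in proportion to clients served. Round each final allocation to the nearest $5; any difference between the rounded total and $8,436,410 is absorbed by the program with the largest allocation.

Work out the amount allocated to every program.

Pioneer Wellness: $1,278,395 · West Recovery: $1,453,545 · Granite Nutrition: $1,853,440 · Garrison Outreach: $1,944,890 · Riverside Advocacy: $1,906,140

First tranche $3,121,475 split equally: $624,295 each.
Remainder $5,314,935 by clients served (total 3,429): Pioneer Wellness 654,098.15 → $654,100; West Recovery 829,247.66 → $829,250; Granite Nutrition 1,229,146.53 → $1,229,145; Garrison Outreach 1,320,596.27 → $1,320,595; Riverside Advocacy 1,281,846.38 → $1,281,845.
Totals: Pioneer Wellness $624,295 + $654,100 = $1,278,395; West Recovery $624,295 + $829,250 = $1,453,545; Granite Nutrition $624,295 + $1,229,145 = $1,853,440; Garrison Outreach $624,295 + $1,320,595 = $1,944,890; Riverside Advocacy $624,295 + $1,281,845 = $1,906,140.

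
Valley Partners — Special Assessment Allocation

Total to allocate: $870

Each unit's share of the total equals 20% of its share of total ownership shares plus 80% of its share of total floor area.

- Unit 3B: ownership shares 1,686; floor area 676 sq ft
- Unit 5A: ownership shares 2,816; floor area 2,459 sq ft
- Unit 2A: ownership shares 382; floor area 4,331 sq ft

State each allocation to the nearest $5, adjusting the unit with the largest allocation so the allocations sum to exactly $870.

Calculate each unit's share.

Unit 3B: $125; Unit 5A: $330; Unit 2A: $415

Ownership shares total 4,884; floor area total 7,466.
Blended shares (20% ownership shares + 80% floor area): Unit 3B 0.1415; Unit 5A 0.3788; Unit 2A 0.4797.
Pro-rata amounts: Unit 3B 123.08; Unit 5A 329.56; Unit 2A 417.36.
After rounding ($5): Unit 3B $125; Unit 5A $330; Unit 2A $415. Sum = $870.
Rounded total matches; no reconciliation needed.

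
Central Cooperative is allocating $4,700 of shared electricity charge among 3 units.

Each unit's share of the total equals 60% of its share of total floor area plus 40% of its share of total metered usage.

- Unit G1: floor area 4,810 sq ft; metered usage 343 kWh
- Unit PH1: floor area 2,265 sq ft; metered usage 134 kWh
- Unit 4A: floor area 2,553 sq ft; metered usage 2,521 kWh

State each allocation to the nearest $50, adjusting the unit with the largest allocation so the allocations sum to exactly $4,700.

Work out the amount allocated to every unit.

Floor area total 9,628; metered usage total 2,998.
Combined weights (60% floor area + 40% metered usage): Unit G1 0.3455; Unit PH1 0.1590; Unit 4A 0.4955.
Proportional shares: Unit G1 1,623.92; Unit PH1 747.44; Unit 4A 2,328.64.
Rounded to nearest $50: Unit G1 $1,600; Unit PH1 $750; Unit 4A $2,350. Sum = $4,700.
Sum already equals the total — no adjustment.

Unit G1: $1,600 | Unit PH1: $750 | Unit 4A: $2,350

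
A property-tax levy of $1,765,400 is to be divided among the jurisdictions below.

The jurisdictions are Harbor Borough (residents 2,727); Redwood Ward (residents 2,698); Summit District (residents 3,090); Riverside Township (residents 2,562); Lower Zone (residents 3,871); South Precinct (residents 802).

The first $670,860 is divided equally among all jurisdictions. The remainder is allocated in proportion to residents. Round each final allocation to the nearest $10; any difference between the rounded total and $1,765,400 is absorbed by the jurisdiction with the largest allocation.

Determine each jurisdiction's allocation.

Harbor Borough: $301,320; Redwood Ward: $299,310; Summit District: $326,550; Riverside Township: $289,860; Lower Zone: $380,820; South Precinct: $167,540

Equal tier: $670,860 ÷ 6 = $111,810 apiece.
Remainder $1,094,540 by residents (total 15,750): Harbor Borough 189,511.78 → $189,510; Redwood Ward 187,496.44 → $187,500; Summit District 214,738.32 → $214,740; Riverside Township 178,045.17 → $178,050; Lower Zone 269,013.61 → $269,010; South Precinct 55,734.67 → $55,730.
Totals: Harbor Borough $111,810 + $189,510 = $301,320; Redwood Ward $111,810 + $187,500 = $299,310; Summit District $111,810 + $214,740 = $326,550; Riverside Township $111,810 + $178,050 = $289,860; Lower Zone $111,810 + $269,010 = $380,820; South Precinct $111,810 + $55,730 = $167,540.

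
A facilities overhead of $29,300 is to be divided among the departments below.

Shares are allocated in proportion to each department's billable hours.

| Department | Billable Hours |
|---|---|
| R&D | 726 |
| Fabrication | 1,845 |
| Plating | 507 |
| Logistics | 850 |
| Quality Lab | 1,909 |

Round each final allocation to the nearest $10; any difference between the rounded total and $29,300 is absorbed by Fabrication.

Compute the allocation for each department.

Sum of billable hours: 5,837.
Pro-rata amounts: R&D 726/5,837 × $29,300 = 3,644.30; Fabrication 1,845/5,837 × $29,300 = 9,261.35; Plating 507/5,837 × $29,300 = 2,544.99; Logistics 850/5,837 × $29,300 = 4,266.75; Quality Lab 1,909/5,837 × $29,300 = 9,582.61.
After rounding ($10): R&D $3,640; Fabrication $9,260; Plating $2,540; Logistics $4,270; Quality Lab $9,580. Sum = $29,290.
Difference $29,300 − $29,290 = +$10 applied to Fabrication: Fabrication becomes $9,270.

R&D: $3,640 | Fabrication: $9,270 | Plating: $2,540 | Logistics: $4,270 | Quality Lab: $9,580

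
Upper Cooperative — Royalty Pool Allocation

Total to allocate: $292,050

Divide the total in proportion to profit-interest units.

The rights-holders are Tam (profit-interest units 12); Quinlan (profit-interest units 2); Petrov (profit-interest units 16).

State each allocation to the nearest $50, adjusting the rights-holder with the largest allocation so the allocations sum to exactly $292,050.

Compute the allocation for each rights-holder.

Sum of profit-interest units: 30.
Unrounded shares: Tam 12/30 × $292,050 = 116,820.00; Quinlan 2/30 × $292,050 = 19,470.00; Petrov 16/30 × $292,050 = 155,760.00.
After rounding ($50): Tam $116,800; Quinlan $19,450; Petrov $155,750. Sum = $292,000.
Difference $292,050 − $292,000 = +$50 applied to largest allocation (Petrov): Petrov becomes $155,800.

Tam: $116,800 · Quinlan: $19,450 · Petrov: $155,800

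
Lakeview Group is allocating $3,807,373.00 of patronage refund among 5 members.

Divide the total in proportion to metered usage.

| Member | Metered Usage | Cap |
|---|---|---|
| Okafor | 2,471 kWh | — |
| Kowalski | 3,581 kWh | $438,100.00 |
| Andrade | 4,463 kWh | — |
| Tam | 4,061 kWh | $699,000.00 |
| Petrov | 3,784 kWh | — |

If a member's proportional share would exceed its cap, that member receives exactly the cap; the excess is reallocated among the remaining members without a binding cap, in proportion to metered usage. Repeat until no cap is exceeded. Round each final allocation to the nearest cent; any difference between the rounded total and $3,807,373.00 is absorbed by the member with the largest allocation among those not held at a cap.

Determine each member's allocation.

Total metered usage = 18,360.
Unconstrained shares: Okafor 512,419.3182; Kowalski 742,603.6336; Andrade 925,506.8464; Tam 842,142.7970; Petrov 784,700.4048.
Held at cap: Kowalski ($438,100.00), Tam ($699,000.00); remaining pool $2,670,273.00 reallocated over remaining metered usage 10,718.
Shares after redistribution: Okafor 615,622.7452 → $615,622.75; Andrade 1,111,907.8558 → $1,111,907.86; Petrov 942,742.3990 → $942,742.40.
Rounding difference −$0.01 applied to Andrade → $1,111,907.85.

Okafor: $615,622.75 · Kowalski: $438,100.00 · Andrade: $1,111,907.85 · Tam: $699,000.00 · Petrov: $942,742.40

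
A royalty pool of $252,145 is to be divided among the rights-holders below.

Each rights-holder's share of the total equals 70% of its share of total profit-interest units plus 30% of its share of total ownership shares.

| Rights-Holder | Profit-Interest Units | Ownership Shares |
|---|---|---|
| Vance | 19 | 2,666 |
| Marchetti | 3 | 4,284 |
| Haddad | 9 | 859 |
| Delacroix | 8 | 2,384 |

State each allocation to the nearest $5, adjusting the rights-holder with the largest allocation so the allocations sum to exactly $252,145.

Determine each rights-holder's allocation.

Vance: $105,775 | Marchetti: $45,370 | Haddad: $47,105 | Delacroix: $53,895

Profit-interest units total 39; ownership shares total 10,193.
Blended shares (70% profit-interest units + 30% ownership shares): Vance 0.4195; Marchetti 0.1799; Haddad 0.1868; Delacroix 0.2138.
Proportional shares: Vance 105,772.62; Marchetti 45,369.13; Haddad 47,105.86; Delacroix 53,897.39.
After rounding ($5): Vance $105,775; Marchetti $45,370; Haddad $47,105; Delacroix $53,895. Sum = $252,145.
Sum already equals the total — no adjustment.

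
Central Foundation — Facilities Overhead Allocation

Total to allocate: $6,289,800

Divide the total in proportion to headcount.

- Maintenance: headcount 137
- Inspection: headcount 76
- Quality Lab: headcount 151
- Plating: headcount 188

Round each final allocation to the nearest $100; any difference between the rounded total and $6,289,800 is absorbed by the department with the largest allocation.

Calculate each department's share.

Total headcount = 552.
Pro-rata amounts: Maintenance 137/552 × $6,289,800 = 1,561,055.43; Inspection 76/552 × $6,289,800 = 865,986.96; Quality Lab 151/552 × $6,289,800 = 1,720,579.35; Plating 188/552 × $6,289,800 = 2,142,178.26.
After rounding ($100): Maintenance $1,561,100; Inspection $866,000; Quality Lab $1,720,600; Plating $2,142,200. Sum = $6,289,900.
Difference $6,289,800 − $6,289,900 = −$100 applied to largest allocation (Plating): Plating becomes $2,142,100.

Maintenance: $1,561,100 | Inspection: $866,000 | Quality Lab: $1,720,600 | Plating: $2,142,100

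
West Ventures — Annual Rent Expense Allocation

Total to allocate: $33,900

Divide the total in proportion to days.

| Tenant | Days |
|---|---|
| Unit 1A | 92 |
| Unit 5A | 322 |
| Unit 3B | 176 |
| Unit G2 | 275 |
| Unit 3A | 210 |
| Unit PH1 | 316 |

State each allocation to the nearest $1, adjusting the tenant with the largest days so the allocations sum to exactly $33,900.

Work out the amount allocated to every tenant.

Days total: 1,391.
Raw shares: Unit 1A 92/1,391 × $33,900 = 2,242.13; Unit 5A 322/1,391 × $33,900 = 7,847.45; Unit 3B 176/1,391 × $33,900 = 4,289.29; Unit G2 275/1,391 × $33,900 = 6,702.01; Unit 3A 210/1,391 × $33,900 = 5,117.90; Unit PH1 316/1,391 × $33,900 = 7,701.22.
Rounded to nearest $1: Unit 1A $2,242; Unit 5A $7,847; Unit 3B $4,289; Unit G2 $6,702; Unit 3A $5,118; Unit PH1 $7,701. Sum = $33,899.
Difference $33,900 − $33,899 = +$1 applied to largest days (Unit 5A): Unit 5A becomes $7,848.

Unit 1A: $2,242; Unit 5A: $7,848; Unit 3B: $4,289; Unit G2: $6,702; Unit 3A: $5,118; Unit PH1: $7,701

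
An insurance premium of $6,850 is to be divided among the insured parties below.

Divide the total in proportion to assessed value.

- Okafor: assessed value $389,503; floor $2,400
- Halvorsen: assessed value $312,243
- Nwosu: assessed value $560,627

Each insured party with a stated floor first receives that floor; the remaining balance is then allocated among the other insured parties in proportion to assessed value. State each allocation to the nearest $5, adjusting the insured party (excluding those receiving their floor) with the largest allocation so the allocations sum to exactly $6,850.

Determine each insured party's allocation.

Okafor: $2,400 | Halvorsen: $1,590 | Nwosu: $2,860

Guaranteed amounts: Okafor $2,400. Balance $4,450.
Balance split over remaining assessed value 872,870: Halvorsen 1,591.85 → $1,590; Nwosu 2,858.15 → $2,860.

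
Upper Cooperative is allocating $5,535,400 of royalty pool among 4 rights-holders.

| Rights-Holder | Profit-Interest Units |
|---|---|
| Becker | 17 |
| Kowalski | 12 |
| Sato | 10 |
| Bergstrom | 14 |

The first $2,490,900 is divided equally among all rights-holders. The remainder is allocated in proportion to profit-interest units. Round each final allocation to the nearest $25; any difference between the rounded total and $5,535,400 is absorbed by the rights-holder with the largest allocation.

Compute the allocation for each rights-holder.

First tranche $2,490,900 split equally: $622,725 each.
Remainder $3,044,500 by profit-interest units (total 53): Becker 976,537.74 → $976,550; Kowalski 689,320.75 → $689,325; Sato 574,433.96 → $574,425; Bergstrom 804,207.55 → $804,200.
Totals: Becker $622,725 + $976,550 = $1,599,275; Kowalski $622,725 + $689,325 = $1,312,050; Sato $622,725 + $574,425 = $1,197,150; Bergstrom $622,725 + $804,200 = $1,426,925.

Becker: $1,599,275; Kowalski: $1,312,050; Sato: $1,197,150; Bergstrom: $1,426,925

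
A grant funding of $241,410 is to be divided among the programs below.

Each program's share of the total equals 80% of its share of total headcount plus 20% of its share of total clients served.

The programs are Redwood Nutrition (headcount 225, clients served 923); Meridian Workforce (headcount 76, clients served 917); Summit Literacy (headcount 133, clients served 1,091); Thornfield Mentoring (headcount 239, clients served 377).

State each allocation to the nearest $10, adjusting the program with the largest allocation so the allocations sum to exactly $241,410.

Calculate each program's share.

Headcount total 673; clients served total 3,308.
Combined weights (80% headcount + 20% clients served): Redwood Nutrition 0.3233; Meridian Workforce 0.1458; Summit Literacy 0.2241; Thornfield Mentoring 0.3069.
Proportional shares: Redwood Nutrition 78,038.98; Meridian Workforce 35,193.50; Summit Literacy 54,090.17; Thornfield Mentoring 74,087.35.
At nearest $10: Redwood Nutrition $78,040; Meridian Workforce $35,190; Summit Literacy $54,090; Thornfield Mentoring $74,090. Sum = $241,410.
Rounded total matches; no reconciliation needed.

Redwood Nutrition: $78,040 · Meridian Workforce: $35,190 · Summit Literacy: $54,090 · Thornfield Mentoring: $74,090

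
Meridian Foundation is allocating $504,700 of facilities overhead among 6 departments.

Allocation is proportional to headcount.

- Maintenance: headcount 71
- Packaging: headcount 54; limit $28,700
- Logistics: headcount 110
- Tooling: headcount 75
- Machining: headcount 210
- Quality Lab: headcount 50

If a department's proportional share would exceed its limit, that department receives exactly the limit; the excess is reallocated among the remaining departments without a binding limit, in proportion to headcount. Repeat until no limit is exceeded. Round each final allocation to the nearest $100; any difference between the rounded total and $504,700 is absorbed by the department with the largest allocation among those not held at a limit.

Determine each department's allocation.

Headcount total: 570.
Unconstrained shares: Maintenance 62,866.14; Packaging 47,813.68; Logistics 97,398.25; Tooling 66,407.89; Machining 185,942.11; Quality Lab 44,271.93.
Held at cap: Packaging ($28,700); balance $476,000 reallocated over remaining headcount 516.
Remaining shares: Maintenance 65,496.12 → $65,500; Logistics 101,472.87 → $101,500; Tooling 69,186.05 → $69,200; Machining 193,720.93 → $193,700; Quality Lab 46,124.03 → $46,100.

Maintenance: $65,500; Packaging: $28,700; Logistics: $101,500; Tooling: $69,200; Machining: $193,700; Quality Lab: $46,100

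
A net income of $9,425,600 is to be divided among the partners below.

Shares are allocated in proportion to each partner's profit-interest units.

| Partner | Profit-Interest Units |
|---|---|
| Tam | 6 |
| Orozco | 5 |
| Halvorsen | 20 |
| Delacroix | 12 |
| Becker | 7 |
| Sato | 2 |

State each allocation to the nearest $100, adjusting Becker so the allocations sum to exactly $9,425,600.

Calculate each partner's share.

Tam: $1,087,600; Orozco: $906,300; Halvorsen: $3,625,200; Delacroix: $2,175,100; Becker: $1,268,900; Sato: $362,500

Combined profit-interest units = 52.
Raw shares: Tam 6/52 × $9,425,600 = 1,087,569.23; Orozco 5/52 × $9,425,600 = 906,307.69; Halvorsen 20/52 × $9,425,600 = 3,625,230.77; Delacroix 12/52 × $9,425,600 = 2,175,138.46; Becker 7/52 × $9,425,600 = 1,268,830.77; Sato 2/52 × $9,425,600 = 362,523.08.
At nearest $100: Tam $1,087,600; Orozco $906,300; Halvorsen $3,625,200; Delacroix $2,175,100; Becker $1,268,800; Sato $362,500. Sum = $9,425,500.
Difference $9,425,600 − $9,425,500 = +$100 applied to Becker: Becker becomes $1,268,900.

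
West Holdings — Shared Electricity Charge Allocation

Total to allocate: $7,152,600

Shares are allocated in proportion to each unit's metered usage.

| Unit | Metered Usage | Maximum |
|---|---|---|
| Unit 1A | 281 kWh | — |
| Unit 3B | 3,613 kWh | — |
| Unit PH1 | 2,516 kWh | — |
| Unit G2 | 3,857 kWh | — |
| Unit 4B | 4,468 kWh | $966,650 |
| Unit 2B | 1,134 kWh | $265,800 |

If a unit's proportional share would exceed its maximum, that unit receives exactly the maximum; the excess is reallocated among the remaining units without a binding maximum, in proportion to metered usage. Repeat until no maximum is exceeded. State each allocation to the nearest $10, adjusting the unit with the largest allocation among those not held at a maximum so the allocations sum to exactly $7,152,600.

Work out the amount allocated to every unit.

Unit 1A: $162,030 | Unit 3B: $2,083,330 | Unit PH1: $1,450,770 | Unit G2: $2,224,020 | Unit 4B: $966,650 | Unit 2B: $265,800

Total metered usage = 15,869.
Proportional shares (ignoring caps): Unit 1A 126,654.52; Unit 3B 1,628,479.66; Unit PH1 1,134,031.23; Unit G2 1,738,457.26; Unit 4B 2,013,851.96; Unit 2B 511,125.36.
Cap binds for Unit 4B ($966,650), Unit 2B ($265,800); remaining pool $5,920,150 reallocated over remaining metered usage 10,267.
Shares after redistribution: Unit 1A 162,030.01 → $162,030; Unit 3B 2,083,325.41 → $2,083,330; Unit PH1 1,450,774.07 → $1,450,770; Unit G2 2,224,020.51 → $2,224,020.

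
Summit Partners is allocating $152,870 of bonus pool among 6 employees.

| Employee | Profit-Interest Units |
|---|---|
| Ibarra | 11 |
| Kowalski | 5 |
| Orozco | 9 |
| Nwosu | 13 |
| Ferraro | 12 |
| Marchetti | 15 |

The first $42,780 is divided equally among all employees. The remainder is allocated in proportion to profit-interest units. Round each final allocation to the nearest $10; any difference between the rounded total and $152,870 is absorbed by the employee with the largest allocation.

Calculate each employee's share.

Ibarra: $25,760 | Kowalski: $15,600 | Orozco: $22,370 | Nwosu: $29,150 | Ferraro: $27,450 | Marchetti: $32,540

First tranche $42,780 split equally: $7,130 each.
Remainder $110,090 by profit-interest units (total 65): Ibarra 18,630.62 → $18,630; Kowalski 8,468.46 → $8,470; Orozco 15,243.23 → $15,240; Nwosu 22,018.00 → $22,020; Ferraro 20,324.31 → $20,320; Marchetti 25,405.38 → $25,410.
Totals: Ibarra $7,130 + $18,630 = $25,760; Kowalski $7,130 + $8,470 = $15,600; Orozco $7,130 + $15,240 = $22,370; Nwosu $7,130 + $22,020 = $29,150; Ferraro $7,130 + $20,320 = $27,450; Marchetti $7,130 + $25,410 = $32,540.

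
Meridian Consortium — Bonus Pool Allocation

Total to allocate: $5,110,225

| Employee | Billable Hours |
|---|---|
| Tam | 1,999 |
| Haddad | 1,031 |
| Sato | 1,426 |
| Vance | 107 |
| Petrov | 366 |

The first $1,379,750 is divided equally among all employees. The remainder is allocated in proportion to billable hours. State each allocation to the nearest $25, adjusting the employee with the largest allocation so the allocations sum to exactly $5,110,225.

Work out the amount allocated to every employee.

Tam: $1,788,900 | Haddad: $1,056,250 | Sato: $1,355,200 | Vance: $356,925 | Petrov: $552,950

Equal tier: $1,379,750 ÷ 5 = $275,950 apiece.
Remainder $3,730,475 by billable hours (total 4,929): Tam 1,512,927.48 → $1,512,925; Haddad 780,304.27 → $780,300; Sato 1,079,256.92 → $1,079,250; Vance 80,982.11 → $80,975; Petrov 277,004.23 → $277,000.
Rounding difference +$25 on remainder applied to Tam.
Totals: Tam $275,950 + $1,512,950 = $1,788,900; Haddad $275,950 + $780,300 = $1,056,250; Sato $275,950 + $1,079,250 = $1,355,200; Vance $275,950 + $80,975 = $356,925; Petrov $275,950 + $277,000 = $552,950.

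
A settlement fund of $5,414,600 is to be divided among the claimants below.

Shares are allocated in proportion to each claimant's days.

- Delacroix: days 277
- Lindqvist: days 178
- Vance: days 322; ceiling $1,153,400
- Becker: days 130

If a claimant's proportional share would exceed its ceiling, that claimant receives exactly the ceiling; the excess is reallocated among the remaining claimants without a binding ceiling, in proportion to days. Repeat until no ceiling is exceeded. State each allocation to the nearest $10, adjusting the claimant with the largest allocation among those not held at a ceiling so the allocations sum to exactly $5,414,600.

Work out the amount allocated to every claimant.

Combined days = 907.
Proportional shares (ignoring caps): Delacroix 1,653,631.97; Lindqvist 1,062,622.71; Vance 1,922,272.55; Becker 776,072.77.
Cap binds for Vance ($1,153,400); remaining pool $4,261,200 reallocated over remaining days 585.
Remaining shares: Delacroix 2,017,696.41 → $2,017,700; Lindqvist 1,296,570.26 → $1,296,570; Becker 946,933.33 → $946,930.

Delacroix: $2,017,700; Lindqvist: $1,296,570; Vance: $1,153,400; Becker: $946,930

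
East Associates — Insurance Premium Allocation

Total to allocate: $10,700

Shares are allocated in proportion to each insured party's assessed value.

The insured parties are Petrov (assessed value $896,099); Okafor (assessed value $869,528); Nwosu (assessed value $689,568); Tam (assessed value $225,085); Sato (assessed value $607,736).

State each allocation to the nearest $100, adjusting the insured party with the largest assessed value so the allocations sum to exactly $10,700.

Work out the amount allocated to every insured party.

Petrov: $3,000 | Okafor: $2,800 | Nwosu: $2,200 | Tam: $700 | Sato: $2,000

Total assessed value = 896,099 + 869,528 + 689,568 + 225,085 + 607,736 = 3,288,016.
Pro-rata amounts: Petrov 2,916.12; Okafor 2,829.65; Nwosu 2,244.02; Tam 732.48; Sato 1,977.72.
Rounded to nearest $100: Petrov $2,900; Okafor $2,800; Nwosu $2,200; Tam $700; Sato $2,000. Sum = $10,600.
Difference $10,700 − $10,600 = +$100 applied to largest assessed value (Petrov): Petrov becomes $3,000.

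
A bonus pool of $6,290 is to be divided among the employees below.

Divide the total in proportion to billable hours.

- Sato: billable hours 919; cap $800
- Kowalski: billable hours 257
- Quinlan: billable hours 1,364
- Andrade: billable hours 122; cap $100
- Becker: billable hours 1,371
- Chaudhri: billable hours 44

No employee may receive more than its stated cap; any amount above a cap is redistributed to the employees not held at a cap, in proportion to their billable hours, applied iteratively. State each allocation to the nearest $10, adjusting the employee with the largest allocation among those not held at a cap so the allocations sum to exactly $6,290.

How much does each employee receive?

Billable hours total: 4,077.
Pro-rata shares before constraints: Sato 1,417.83; Kowalski 396.50; Quinlan 2,104.38; Andrade 188.22; Becker 2,115.18; Chaudhri 67.88.
Held at cap: Sato ($800), Andrade ($100); residual $5,390 reallocated over remaining billable hours 3,036.
Shares after redistribution: Kowalski 456.27 → $460; Quinlan 2,421.59 → $2,420; Becker 2,434.02 → $2,430; Chaudhri 78.12 → $80.

Sato: $800; Kowalski: $460; Quinlan: $2,420; Andrade: $100; Becker: $2,430; Chaudhri: $80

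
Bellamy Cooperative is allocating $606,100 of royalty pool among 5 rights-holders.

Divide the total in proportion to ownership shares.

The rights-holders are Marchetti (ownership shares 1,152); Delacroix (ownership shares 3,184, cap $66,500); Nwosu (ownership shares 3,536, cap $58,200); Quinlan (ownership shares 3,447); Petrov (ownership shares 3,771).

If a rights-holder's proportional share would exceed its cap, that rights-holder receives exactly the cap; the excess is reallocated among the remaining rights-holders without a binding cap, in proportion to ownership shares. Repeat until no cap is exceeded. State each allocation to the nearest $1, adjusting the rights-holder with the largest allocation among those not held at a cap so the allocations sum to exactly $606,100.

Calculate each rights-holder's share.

Total ownership shares = 15,090.
Pro-rata shares before constraints: Marchetti 46,270.85; Delacroix 127,887.502; Nwosu 142,025.82; Quinlan 138,451.07; Petrov 151,464.75.
Cap binds for Delacroix ($66,500), Nwosu ($58,200); remaining pool $481,400 reallocated over remaining ownership shares 8,370.
Remaining shares: Marchetti 66,257.20 → $66,257; Quinlan 198,253.98 → $198,254; Petrov 216,888.82 → $216,889.

Marchetti: $66,257; Delacroix: $66,500; Nwosu: $58,200; Quinlan: $198,254; Petrov: $216,889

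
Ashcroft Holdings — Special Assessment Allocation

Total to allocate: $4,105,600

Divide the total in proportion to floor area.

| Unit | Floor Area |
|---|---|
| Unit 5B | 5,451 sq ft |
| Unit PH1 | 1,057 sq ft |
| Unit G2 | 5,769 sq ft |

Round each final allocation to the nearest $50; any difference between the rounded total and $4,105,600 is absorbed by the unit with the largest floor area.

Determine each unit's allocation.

Unit 5B: $1,822,900 · Unit PH1: $353,500 · Unit G2: $1,929,200

Combined floor area = 12,277.
Proportional shares: Unit 5B 5,451/12,277 × $4,105,600 = 1,822,890.41; Unit PH1 1,057/12,277 × $4,105,600 = 353,475.54; Unit G2 5,769/12,277 × $4,105,600 = 1,929,234.05.
After rounding ($50): Unit 5B $1,822,900; Unit PH1 $353,500; Unit G2 $1,929,250. Sum = $4,105,650.
Difference $4,105,600 − $4,105,650 = −$50 applied to largest floor area (Unit G2): Unit G2 becomes $1,929,200.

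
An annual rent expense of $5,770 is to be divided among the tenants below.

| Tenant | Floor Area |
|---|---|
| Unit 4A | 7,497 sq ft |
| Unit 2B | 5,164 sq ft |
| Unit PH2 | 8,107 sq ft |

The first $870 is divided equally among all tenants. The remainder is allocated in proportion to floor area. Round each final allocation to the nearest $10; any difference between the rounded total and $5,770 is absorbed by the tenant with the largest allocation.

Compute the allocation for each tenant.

Unit 4A: $2,060; Unit 2B: $1,510; Unit PH2: $2,200

First tranche $870 split equally: $290 each.
Remainder $4,900 by floor area (total 20,768): Unit 4A 1,768.84 → $1,770; Unit 2B 1,218.39 → $1,220; Unit PH2 1,912.76 → $1,910.
Totals: Unit 4A $290 + $1,770 = $2,060; Unit 2B $290 + $1,220 = $1,510; Unit PH2 $290 + $1,910 = $2,200.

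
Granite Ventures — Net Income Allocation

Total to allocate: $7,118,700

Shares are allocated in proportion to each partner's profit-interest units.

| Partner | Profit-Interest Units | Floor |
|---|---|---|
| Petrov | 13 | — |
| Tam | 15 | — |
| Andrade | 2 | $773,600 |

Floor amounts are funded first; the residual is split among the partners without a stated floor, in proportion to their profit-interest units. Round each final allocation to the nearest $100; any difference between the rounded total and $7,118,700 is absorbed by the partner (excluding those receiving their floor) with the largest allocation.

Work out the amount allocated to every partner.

Petrov: $2,945,900 · Tam: $3,399,200 · Andrade: $773,600

Guaranteed amounts: Andrade $773,600. Balance $6,345,100.
Balance split over remaining profit-interest units 28: Petrov 2,945,939.29 → $2,945,900; Tam 3,399,160.71 → $3,399,200.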